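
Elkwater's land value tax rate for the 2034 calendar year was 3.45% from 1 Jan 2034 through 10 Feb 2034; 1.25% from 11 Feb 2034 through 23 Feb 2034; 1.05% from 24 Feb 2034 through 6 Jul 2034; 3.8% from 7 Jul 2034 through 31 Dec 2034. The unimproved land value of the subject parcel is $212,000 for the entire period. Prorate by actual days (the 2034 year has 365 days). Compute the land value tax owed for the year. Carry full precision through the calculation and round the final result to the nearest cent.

1 Jan – 10 Feb 2034: 41 days at 3.45% → $212,000 × 3.45% × 41/365 = $821.5726
11 Feb – 23 Feb 2034: 13 days at 1.25% → $212,000 × 1.25% × 13/365 = $94.3836
24 Feb – 6 Jul 2034: 133 days at 1.05% → $212,000 × 1.05% × 133/365 = $811.1178
7 Jul – 31 Dec 2034: 178 days at 3.8% → $212,000 × 3.8% × 178/365 = $3,928.6795
Total = $5,655.7534

$5,655.75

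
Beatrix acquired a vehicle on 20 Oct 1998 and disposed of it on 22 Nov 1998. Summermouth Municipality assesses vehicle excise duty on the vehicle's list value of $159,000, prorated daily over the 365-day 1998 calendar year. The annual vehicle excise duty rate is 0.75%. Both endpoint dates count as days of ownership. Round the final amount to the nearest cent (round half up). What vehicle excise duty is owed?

Days held (20 Oct – 22 Nov 1998): 34 out of 365
Tax = $159,000 × 0.75% × 34/365 = $111.0822

$111.08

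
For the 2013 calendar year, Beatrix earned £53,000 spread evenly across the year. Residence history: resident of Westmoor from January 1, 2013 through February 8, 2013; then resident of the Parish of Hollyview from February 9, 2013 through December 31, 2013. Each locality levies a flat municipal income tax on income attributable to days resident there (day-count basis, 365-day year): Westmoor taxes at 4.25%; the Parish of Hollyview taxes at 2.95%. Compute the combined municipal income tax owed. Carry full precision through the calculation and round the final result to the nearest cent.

Westmoor, January 1 – February 8, 2013: 39 days → £53,000 × 4.25% × 39/365 = £240.6781
The Parish of Hollyview, February 9 – December 31, 2013: 326 days → £53,000 × 2.95% × 326/365 = £1,396.4411
Total = £1,637.1192

£1,637.12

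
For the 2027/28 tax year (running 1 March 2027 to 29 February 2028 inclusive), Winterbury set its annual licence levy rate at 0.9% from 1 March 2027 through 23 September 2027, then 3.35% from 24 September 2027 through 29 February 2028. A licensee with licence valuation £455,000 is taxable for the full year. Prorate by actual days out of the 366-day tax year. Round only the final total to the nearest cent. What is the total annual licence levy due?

1 March – 23 September 2027: 207 days at 0.9% → £455,000 × 0.9% × 207/366 = £2,316.0246
24 September 2027 – 29 February 2028: 159 days at 3.35% → £455,000 × 3.35% × 159/366 = £6,621.7418
Total = £8,937.7664

£8,937.77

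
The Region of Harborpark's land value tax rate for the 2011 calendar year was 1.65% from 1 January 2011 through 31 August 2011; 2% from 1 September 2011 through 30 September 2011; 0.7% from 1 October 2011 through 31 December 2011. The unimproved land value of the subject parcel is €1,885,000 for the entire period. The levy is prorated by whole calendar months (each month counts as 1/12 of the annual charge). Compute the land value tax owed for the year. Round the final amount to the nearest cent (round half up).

€27,175.42

1 January – 31 August 2011: 8 months at 1.65% → €1,885,000 × 1.65% × 8/12 = €20,735.0000
1 September – 30 September 2011: 1 month at 2% → €1,885,000 × 2% × 1/12 = €3,141.6667
1 October – 31 December 2011: 3 months at 0.7% → €1,885,000 × 0.7% × 3/12 = €3,298.7500
Total = €27,175.4167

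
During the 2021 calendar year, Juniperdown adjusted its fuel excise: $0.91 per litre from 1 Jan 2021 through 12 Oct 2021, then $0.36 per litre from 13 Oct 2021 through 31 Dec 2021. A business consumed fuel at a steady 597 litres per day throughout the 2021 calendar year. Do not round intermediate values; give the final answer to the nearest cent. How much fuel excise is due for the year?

$172025.55

1 Jan – 12 Oct 2021: 285 days × 597 litres/day = 170,145 litres at $0.91/litre → $154831.95
13 Oct – 31 Dec 2021: 80 days × 597 litres/day = 47,760 litres at $0.36/litre → $17193.60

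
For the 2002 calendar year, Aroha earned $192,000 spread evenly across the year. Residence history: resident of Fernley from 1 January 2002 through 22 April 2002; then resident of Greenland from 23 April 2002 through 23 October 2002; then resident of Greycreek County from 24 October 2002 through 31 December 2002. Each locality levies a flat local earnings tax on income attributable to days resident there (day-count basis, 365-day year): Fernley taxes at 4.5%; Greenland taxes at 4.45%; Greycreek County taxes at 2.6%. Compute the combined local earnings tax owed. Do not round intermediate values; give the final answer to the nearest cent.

Fernley, 1 January – 22 April 2002: 112 days → $192,000 × 4.5% × 112/365 = $2,651.1781
Greenland, 23 April – 23 October 2002: 184 days → $192,000 × 4.45% × 184/365 = $4,307.1123
Greycreek County, 24 October – 31 December 2002: 69 days → $192,000 × 2.6% × 69/365 = $943.6932
Total = $7,901.9836

$7,901.98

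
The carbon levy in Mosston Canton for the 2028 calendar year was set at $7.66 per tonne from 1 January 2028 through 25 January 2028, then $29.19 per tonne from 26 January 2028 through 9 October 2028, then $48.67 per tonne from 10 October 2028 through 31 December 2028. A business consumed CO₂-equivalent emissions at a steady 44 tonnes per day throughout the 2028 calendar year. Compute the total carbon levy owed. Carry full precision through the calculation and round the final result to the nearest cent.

1 January – 25 January 2028: 25 days × 44 tonnes/day = 1,100 tonnes at $7.66/tonne → $8426.00
26 January – 9 October 2028: 258 days × 44 tonnes/day = 11,352 tonnes at $29.19/tonne → $331364.88
10 October – 31 December 2028: 83 days × 44 tonnes/day = 3,652 tonnes at $48.67/tonne → $177742.84

$517533.72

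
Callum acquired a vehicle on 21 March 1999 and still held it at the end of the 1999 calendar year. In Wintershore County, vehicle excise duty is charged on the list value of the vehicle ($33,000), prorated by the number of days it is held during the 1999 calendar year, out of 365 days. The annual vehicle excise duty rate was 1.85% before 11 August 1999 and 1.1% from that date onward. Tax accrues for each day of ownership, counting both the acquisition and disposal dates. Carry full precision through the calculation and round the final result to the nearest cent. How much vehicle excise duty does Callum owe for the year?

21 March – 10 August 1999: 143 days at 1.85% → $33,000 × 1.85% × 143/365 = $239.1822
11 August – 31 December 1999: 143 days at 1.1% → $33,000 × 1.1% × 143/365 = $142.2164
Total = $381.3986

$381.40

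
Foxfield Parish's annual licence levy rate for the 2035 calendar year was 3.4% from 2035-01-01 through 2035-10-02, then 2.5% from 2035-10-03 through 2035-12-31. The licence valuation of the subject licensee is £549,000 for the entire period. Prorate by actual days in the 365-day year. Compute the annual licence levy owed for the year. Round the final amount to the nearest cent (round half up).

2035-01-01 to 2035-10-02: 275 days at 3.4% → £549,000 × 3.4% × 275/365 = £14,063.4247
2035-10-03 to 2035-12-31: 90 days at 2.5% → £549,000 × 2.5% × 90/365 = £3,384.2466
Total = £17,447.6712

£17,447.67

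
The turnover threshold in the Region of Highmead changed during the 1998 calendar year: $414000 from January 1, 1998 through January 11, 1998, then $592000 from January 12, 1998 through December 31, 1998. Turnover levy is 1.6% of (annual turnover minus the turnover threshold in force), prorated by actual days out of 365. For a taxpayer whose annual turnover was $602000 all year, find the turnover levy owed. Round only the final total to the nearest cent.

January 1 – January 11, 1998: 11 days, exemption $414000 → ($602000 − $414000) × 1.6% × 11/365 = $90.6521
January 12 – December 31, 1998: 354 days, exemption $592000 → ($602000 − $592000) × 1.6% × 354/365 = $155.1781
Total = $245.8301

$245.83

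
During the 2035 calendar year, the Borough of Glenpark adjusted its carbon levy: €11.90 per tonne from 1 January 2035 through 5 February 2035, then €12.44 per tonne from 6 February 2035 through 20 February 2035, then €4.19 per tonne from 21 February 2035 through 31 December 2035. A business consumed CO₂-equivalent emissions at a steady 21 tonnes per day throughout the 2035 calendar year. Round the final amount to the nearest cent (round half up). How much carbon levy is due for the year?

1 January – 5 February 2035: 36 days × 21 tonnes/day = 756 tonnes at €11.90/tonne → €8,996.40
6 February – 20 February 2035: 15 days × 21 tonnes/day = 315 tonnes at €12.44/tonne → €3,918.60
21 February – 31 December 2035: 314 days × 21 tonnes/day = 6,594 tonnes at €4.19/tonne → €27,628.86

€40,543.86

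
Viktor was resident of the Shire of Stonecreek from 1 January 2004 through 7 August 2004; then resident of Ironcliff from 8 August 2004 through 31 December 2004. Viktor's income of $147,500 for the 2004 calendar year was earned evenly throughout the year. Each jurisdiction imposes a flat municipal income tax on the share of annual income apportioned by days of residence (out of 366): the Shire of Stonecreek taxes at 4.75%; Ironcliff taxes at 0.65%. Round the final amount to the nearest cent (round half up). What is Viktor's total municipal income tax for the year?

The Shire of Stonecreek, 1 January – 7 August 2004: 220 days → $147,500 × 4.75% × 220/366 = $4,211.4071
Ironcliff, 8 August – 31 December 2004: 146 days → $147,500 × 0.65% × 146/366 = $382.4522
Total = $4,593.8593

$4,593.86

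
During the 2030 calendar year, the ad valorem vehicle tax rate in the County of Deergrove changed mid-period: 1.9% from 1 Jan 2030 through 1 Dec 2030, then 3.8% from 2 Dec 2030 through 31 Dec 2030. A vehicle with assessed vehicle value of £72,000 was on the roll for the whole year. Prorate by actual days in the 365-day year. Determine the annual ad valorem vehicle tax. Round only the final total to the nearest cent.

£1,480.44

1 Jan – 1 Dec 2030: 335 days at 1.9% → £72,000 × 1.9% × 335/365 = £1,255.5616
2 Dec – 31 Dec 2030: 30 days at 3.8% → £72,000 × 3.8% × 30/365 = £224.8767
Total = £1,480.4384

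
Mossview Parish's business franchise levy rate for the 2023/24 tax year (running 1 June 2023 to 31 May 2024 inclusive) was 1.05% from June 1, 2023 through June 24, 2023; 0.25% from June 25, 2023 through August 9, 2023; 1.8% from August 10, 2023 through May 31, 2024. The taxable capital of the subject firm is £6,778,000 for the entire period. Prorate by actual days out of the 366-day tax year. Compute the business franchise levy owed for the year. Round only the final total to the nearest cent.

£105,466.42

June 1 – June 24, 2023: 24 days at 1.05% → £6,778,000 × 1.05% × 24/366 = £4,666.8197
June 25 – August 9, 2023: 46 days at 0.25% → £6,778,000 × 0.25% × 46/366 = £2,129.6995
August 10, 2023 – May 31, 2024: 296 days at 1.8% → £6,778,000 × 1.8% × 296/366 = £98,669.9016
Total = £105,466.4208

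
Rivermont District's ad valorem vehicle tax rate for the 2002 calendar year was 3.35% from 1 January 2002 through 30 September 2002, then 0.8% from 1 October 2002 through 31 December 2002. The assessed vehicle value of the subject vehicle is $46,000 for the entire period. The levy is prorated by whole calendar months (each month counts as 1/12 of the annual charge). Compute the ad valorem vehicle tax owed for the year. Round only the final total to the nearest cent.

1 January – 30 September 2002: 9 months at 3.35% → $46,000 × 3.35% × 9/12 = $1,155.7500
1 October – 31 December 2002: 3 months at 0.8% → $46,000 × 0.8% × 3/12 = $92.0000
Total = $1,247.7500

$1,247.75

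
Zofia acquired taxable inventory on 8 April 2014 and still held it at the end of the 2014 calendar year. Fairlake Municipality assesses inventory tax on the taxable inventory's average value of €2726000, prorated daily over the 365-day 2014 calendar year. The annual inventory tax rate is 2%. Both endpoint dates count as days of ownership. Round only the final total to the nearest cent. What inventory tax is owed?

Days held (8 April – 31 December 2014): 268 out of 365
Tax = €2726000 × 2% × 268/365 = €40031.1233

€40031.12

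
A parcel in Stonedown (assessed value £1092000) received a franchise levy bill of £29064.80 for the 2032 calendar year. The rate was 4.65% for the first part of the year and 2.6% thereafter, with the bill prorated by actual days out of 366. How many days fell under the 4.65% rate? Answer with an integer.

Let d = days at the first rate; then 366 − d days at the second rate.
£1092000 × [4.65%·d + 2.6%·(366−d)] / 366 = £29064.80
Solving gives d = 11, so the new rate took effect on 12 January 2032.

11 days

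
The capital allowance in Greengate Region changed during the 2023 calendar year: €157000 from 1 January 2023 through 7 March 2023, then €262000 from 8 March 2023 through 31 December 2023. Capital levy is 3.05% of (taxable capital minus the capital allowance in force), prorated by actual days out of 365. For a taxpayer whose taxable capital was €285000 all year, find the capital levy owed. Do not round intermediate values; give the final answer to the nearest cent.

1 January – 7 March 2023: 66 days, exemption €157000 → (€285000 − €157000) × 3.05% × 66/365 = €705.9288
8 March – 31 December 2023: 299 days, exemption €262000 → (€285000 − €262000) × 3.05% × 299/365 = €574.6534
Total = €1280.5822

€1280.58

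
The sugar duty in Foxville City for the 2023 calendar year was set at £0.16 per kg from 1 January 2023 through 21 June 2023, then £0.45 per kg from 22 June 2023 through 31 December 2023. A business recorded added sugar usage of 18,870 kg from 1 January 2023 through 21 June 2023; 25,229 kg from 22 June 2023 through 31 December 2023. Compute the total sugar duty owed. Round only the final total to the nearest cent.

£14,372.25

1 January – 21 June 2023: 18,870 kg at £0.16/kg → £3,019.20
22 June – 31 December 2023: 25,229 kg at £0.45/kg → £11,353.05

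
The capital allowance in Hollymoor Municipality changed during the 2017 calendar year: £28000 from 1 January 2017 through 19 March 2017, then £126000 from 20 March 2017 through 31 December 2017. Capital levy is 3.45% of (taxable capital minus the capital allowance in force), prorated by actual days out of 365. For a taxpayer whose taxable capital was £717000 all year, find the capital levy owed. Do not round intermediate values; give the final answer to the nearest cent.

£21112.02

1 January – 19 March 2017: 78 days, exemption £28000 → (£717000 − £28000) × 3.45% × 78/365 = £5079.7233
20 March – 31 December 2017: 287 days, exemption £126000 → (£717000 − £126000) × 3.45% × 287/365 = £16032.2918
Total = £21112.0151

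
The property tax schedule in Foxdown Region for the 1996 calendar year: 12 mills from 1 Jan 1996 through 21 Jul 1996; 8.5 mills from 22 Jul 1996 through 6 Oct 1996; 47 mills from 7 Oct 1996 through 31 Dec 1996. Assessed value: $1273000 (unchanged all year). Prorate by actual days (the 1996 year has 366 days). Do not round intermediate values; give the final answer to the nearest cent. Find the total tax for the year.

1 Jan – 21 Jul 1996: 203 days at 12 mills → $1273000 × 1.2% × 203/366 = $8472.7541
22 Jul – 6 Oct 1996: 77 days at 8.5 mills → $1273000 × 0.85% × 77/366 = $2276.4440
7 Oct – 31 Dec 1996: 86 days at 47 mills → $1273000 × 4.7% × 86/366 = $14058.6503
Total = $24807.8484

$24807.85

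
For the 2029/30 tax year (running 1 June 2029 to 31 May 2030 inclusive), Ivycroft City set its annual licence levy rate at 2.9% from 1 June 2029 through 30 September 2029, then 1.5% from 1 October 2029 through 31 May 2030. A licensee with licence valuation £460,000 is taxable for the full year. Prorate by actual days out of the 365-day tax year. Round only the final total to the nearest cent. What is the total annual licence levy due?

1 June – 30 September 2029: 122 days at 2.9% → £460,000 × 2.9% × 122/365 = £4,458.8493
1 October 2029 – 31 May 2030: 243 days at 1.5% → £460,000 × 1.5% × 243/365 = £4,593.6986
Total = £9,052.5479

£9,052.55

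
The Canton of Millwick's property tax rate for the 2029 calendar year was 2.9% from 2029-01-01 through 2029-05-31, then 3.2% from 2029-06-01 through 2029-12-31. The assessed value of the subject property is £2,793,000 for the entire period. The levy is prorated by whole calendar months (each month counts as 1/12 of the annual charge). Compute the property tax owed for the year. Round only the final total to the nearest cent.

£85,884.75

2029-01-01 to 2029-05-31: 5 months at 2.9% → £2,793,000 × 2.9% × 5/12 = £33,748.7500
2029-06-01 to 2029-12-31: 7 months at 3.2% → £2,793,000 × 3.2% × 7/12 = £52,136.0000
Total = £85,884.7500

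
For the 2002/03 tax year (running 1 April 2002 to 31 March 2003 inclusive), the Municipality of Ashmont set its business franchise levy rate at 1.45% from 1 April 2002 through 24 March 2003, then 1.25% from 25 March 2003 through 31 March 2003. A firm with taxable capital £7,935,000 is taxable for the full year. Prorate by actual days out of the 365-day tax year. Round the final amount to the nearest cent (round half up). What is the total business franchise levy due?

£114,753.14

1 April 2002 – 24 March 2003: 358 days at 1.45% → £7,935,000 × 1.45% × 358/365 = £112,850.9178
25 March – 31 March 2003: 7 days at 1.25% → £7,935,000 × 1.25% × 7/365 = £1,902.2260
Total = £114,753.1438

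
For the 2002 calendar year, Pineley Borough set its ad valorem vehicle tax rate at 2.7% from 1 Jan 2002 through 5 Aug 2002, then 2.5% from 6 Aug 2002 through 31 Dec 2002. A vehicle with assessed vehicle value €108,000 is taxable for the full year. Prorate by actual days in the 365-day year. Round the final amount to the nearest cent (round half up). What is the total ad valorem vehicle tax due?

€2,828.42

1 Jan – 5 Aug 2002: 217 days at 2.7% → €108,000 × 2.7% × 217/365 = €1,733.6219
6 Aug – 31 Dec 2002: 148 days at 2.5% → €108,000 × 2.5% × 148/365 = €1,094.7945
Total = €2,828.4164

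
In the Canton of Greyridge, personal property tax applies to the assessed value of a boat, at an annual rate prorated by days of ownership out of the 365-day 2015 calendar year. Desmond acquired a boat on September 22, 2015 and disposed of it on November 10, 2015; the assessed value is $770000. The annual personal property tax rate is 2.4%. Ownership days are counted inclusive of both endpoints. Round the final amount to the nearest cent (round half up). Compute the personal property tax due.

Days held (September 22 – November 10, 2015): 50 out of 365
Tax = $770000 × 2.4% × 50/365 = $2531.5068

$2531.51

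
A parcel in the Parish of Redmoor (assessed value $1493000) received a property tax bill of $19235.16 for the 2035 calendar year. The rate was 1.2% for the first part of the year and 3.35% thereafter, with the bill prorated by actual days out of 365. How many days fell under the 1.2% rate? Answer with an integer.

Let d = days at the first rate; then 365 − d days at the second rate.
$1493000 × [1.2%·d + 3.35%·(365−d)] / 365 = $19235.16
Solving gives d = 350, so the new rate took effect on December 17, 2035.

350 days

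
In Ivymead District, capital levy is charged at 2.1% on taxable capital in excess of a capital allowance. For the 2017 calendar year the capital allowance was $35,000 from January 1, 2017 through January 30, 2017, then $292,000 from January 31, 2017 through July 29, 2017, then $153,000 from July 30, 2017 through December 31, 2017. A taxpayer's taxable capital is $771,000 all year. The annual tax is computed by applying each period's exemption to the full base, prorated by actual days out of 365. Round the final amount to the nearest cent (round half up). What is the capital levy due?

January 1 – January 30, 2017: 30 days, exemption $35,000 → ($771,000 − $35,000) × 2.1% × 30/365 = $1,270.3562
January 31 – July 29, 2017: 180 days, exemption $292,000 → ($771,000 − $292,000) × 2.1% × 180/365 = $4,960.6027
July 30 – December 31, 2017: 155 days, exemption $153,000 → ($771,000 − $153,000) × 2.1% × 155/365 = $5,511.2055
Total = $11,742.1644

$11,742.16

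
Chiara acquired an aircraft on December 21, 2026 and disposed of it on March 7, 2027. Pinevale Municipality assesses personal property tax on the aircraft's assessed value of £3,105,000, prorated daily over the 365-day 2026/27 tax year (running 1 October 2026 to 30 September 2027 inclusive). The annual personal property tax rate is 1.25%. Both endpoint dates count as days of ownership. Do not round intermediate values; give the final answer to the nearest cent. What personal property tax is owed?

£8,187.84

Days held (December 21, 2026 – March 7, 2027): 77 out of 365
Tax = £3,105,000 × 1.25% × 77/365 = £8,187.8425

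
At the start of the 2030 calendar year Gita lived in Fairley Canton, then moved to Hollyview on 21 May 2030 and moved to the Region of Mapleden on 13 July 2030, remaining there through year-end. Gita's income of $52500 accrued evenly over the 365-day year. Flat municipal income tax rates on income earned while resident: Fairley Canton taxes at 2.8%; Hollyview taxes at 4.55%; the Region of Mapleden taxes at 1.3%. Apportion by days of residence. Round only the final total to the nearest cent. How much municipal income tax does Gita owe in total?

Fairley Canton, 1 January – 20 May 2030: 140 days → $52500 × 2.8% × 140/365 = $563.8356
Hollyview, 21 May – 12 July 2030: 53 days → $52500 × 4.55% × 53/365 = $346.8596
The Region of Mapleden, 13 July – 31 December 2030: 172 days → $52500 × 1.3% × 172/365 = $321.6164
Total = $1232.3116

$1232.31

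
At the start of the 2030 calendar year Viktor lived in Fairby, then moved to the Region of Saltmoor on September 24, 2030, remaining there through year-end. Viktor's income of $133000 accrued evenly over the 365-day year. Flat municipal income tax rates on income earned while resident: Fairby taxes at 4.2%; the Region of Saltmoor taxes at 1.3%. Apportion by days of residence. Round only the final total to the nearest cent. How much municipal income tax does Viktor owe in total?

Fairby, January 1 – September 23, 2030: 266 days → $133000 × 4.2% × 266/365 = $4070.8932
The Region of Saltmoor, September 24 – December 31, 2030: 99 days → $133000 × 1.3% × 99/365 = $468.9616
Total = $4539.8548

$4539.85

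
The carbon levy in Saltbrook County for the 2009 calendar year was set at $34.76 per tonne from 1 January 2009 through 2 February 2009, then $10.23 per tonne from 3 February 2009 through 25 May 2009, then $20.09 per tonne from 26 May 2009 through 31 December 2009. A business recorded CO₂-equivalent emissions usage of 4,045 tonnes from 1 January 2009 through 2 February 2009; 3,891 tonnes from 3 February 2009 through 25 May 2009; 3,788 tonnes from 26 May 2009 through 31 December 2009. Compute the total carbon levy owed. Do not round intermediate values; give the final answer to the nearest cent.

1 January – 2 February 2009: 4,045 tonnes at $34.76/tonne → $140,604.20
3 February – 25 May 2009: 3,891 tonnes at $10.23/tonne → $39,804.93
26 May – 31 December 2009: 3,788 tonnes at $20.09/tonne → $76,100.92

$256,510.05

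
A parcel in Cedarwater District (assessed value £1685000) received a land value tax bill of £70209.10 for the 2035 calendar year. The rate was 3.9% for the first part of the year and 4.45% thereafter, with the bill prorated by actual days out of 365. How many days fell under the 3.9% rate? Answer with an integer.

Let d = days at the first rate; then 365 − d days at the second rate.
£1685000 × [3.9%·d + 4.45%·(365−d)] / 365 = £70209.10
Solving gives d = 188, so the new rate took effect on 8 Jul 2035.

188 days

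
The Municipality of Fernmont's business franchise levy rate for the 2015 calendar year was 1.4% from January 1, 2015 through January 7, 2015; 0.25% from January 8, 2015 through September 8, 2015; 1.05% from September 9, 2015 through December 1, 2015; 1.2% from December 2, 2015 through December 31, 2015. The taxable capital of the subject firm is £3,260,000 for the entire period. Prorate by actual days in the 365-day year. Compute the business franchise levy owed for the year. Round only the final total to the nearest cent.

January 1 – January 7, 2015: 7 days at 1.4% → £3,260,000 × 1.4% × 7/365 = £875.2877
January 8 – September 8, 2015: 244 days at 0.25% → £3,260,000 × 0.25% × 244/365 = £5,448.2192
September 9 – December 1, 2015: 84 days at 1.05% → £3,260,000 × 1.05% × 84/365 = £7,877.5890
December 2 – December 31, 2015: 30 days at 1.2% → £3,260,000 × 1.2% × 30/365 = £3,215.3425
Total = £17,416.4384

£17,416.44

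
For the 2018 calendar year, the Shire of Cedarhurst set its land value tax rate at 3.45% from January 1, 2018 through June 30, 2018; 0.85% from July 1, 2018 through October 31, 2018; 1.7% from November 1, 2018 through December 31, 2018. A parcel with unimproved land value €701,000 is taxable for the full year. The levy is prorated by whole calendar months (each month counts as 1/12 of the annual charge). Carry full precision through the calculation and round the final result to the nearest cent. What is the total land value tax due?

January 1 – June 30, 2018: 6 months at 3.45% → €701,000 × 3.45% × 6/12 = €12,092.2500
July 1 – October 31, 2018: 4 months at 0.85% → €701,000 × 0.85% × 4/12 = €1,986.1667
November 1 – December 31, 2018: 2 months at 1.7% → €701,000 × 1.7% × 2/12 = €1,986.1667
Total = €16,064.5833

€16,064.58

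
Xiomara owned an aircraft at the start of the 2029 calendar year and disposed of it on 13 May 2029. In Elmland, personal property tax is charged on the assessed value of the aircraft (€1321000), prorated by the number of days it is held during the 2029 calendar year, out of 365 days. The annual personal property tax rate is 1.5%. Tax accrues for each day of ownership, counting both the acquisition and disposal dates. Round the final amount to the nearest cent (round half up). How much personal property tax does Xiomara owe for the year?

Days held (1 January – 13 May 2029): 133 out of 365
Tax = €1321000 × 1.5% × 133/365 = €7220.2603

€7220.26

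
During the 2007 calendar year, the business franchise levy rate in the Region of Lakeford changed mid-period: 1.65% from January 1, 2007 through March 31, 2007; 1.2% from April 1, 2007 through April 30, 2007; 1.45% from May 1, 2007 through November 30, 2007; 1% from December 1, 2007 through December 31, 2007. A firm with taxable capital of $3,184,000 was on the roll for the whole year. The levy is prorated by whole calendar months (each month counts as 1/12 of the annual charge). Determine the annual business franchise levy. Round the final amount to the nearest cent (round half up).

January 1 – March 31, 2007: 3 months at 1.65% → $3,184,000 × 1.65% × 3/12 = $13,134.0000
April 1 – April 30, 2007: 1 month at 1.2% → $3,184,000 × 1.2% × 1/12 = $3,184.0000
May 1 – November 30, 2007: 7 months at 1.45% → $3,184,000 × 1.45% × 7/12 = $26,931.3333
December 1 – December 31, 2007: 1 month at 1% → $3,184,000 × 1% × 1/12 = $2,653.3333
Total = $45,902.6667

$45,902.67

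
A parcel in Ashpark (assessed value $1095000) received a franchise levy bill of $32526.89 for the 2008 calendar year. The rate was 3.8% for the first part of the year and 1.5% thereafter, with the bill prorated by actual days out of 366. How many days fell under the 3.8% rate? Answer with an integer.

234 days

Let d = days at the first rate; then 366 − d days at the second rate.
$1095000 × [3.8%·d + 1.5%·(366−d)] / 366 = $32526.89
Solving gives d = 234, so the new rate took effect on 22 August 2008.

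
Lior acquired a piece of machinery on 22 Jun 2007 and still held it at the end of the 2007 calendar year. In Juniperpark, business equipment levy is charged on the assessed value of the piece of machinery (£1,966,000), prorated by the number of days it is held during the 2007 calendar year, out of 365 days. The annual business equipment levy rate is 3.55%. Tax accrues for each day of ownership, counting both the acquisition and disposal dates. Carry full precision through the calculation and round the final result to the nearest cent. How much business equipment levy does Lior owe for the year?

Days held (22 Jun – 31 Dec 2007): 193 out of 365
Tax = £1,966,000 × 3.55% × 193/365 = £36,904.2438

£36,904.24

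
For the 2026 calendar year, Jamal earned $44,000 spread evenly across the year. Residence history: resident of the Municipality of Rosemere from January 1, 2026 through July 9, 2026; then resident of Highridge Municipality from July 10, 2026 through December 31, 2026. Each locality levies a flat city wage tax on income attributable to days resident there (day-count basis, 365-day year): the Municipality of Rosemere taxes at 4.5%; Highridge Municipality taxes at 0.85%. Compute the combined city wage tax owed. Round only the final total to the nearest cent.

$1,210.00

The Municipality of Rosemere, January 1 – July 9, 2026: 190 days → $44,000 × 4.5% × 190/365 = $1,030.6849
Highridge Municipality, July 10 – December 31, 2026: 175 days → $44,000 × 0.85% × 175/365 = $179.3151
Total = $1,210.0000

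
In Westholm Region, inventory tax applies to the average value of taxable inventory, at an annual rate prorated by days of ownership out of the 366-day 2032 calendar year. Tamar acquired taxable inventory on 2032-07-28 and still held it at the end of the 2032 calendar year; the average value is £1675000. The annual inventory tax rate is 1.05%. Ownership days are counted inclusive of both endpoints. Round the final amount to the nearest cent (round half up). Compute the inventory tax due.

Days held (2032-07-28 to 2032-12-31): 157 out of 366
Tax = £1675000 × 1.05% × 157/366 = £7544.3648

£7544.36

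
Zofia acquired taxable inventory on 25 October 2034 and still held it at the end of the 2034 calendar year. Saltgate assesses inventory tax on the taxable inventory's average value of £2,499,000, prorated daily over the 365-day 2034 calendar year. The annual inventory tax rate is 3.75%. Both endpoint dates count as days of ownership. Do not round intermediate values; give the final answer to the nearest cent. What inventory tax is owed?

£17,458.77

Days held (25 October – 31 December 2034): 68 out of 365
Tax = £2,499,000 × 3.75% × 68/365 = £17,458.7671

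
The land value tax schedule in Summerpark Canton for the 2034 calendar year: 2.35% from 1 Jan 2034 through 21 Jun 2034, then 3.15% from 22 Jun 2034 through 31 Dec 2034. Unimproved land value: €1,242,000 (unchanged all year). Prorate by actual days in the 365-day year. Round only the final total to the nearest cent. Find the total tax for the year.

€34,440.83

1 Jan – 21 Jun 2034: 172 days at 2.35% → €1,242,000 × 2.35% × 172/365 = €13,753.8740
22 Jun – 31 Dec 2034: 193 days at 3.15% → €1,242,000 × 3.15% × 193/365 = €20,686.9562
Total = €34,440.8301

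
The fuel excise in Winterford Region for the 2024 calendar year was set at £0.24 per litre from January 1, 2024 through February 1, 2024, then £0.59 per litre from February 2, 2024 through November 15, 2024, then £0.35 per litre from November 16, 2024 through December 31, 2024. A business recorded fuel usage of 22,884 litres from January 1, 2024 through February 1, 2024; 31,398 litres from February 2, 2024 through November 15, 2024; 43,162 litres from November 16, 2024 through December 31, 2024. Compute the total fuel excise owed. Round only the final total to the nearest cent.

£39123.68

January 1 – February 1, 2024: 22,884 litres at £0.24/litre → £5492.16
February 2 – November 15, 2024: 31,398 litres at £0.59/litre → £18524.82
November 16 – December 31, 2024: 43,162 litres at £0.35/litre → £15106.70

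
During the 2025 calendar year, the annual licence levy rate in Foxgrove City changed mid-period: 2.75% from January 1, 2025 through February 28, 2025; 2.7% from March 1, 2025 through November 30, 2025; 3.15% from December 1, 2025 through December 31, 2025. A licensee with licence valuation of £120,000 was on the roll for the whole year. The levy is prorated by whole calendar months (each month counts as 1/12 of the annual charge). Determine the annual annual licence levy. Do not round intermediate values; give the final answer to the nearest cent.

January 1 – February 28, 2025: 2 months at 2.75% → £120,000 × 2.75% × 2/12 = £550.0000
March 1 – November 30, 2025: 9 months at 2.7% → £120,000 × 2.7% × 9/12 = £2,430.0000
December 1 – December 31, 2025: 1 month at 3.15% → £120,000 × 3.15% × 1/12 = £315.0000
Total = £3,295.0000

£3,295.00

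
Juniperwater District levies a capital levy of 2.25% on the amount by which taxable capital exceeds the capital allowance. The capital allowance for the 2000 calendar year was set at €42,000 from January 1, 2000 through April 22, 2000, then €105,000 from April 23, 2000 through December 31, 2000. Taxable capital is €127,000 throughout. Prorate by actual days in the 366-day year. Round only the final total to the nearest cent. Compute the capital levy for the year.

January 1 – April 22, 2000: 113 days, exemption €42,000 → (€127,000 − €42,000) × 2.25% × 113/366 = €590.4713
April 23 – December 31, 2000: 253 days, exemption €105,000 → (€127,000 − €105,000) × 2.25% × 253/366 = €342.1721
Total = €932.6434

€932.64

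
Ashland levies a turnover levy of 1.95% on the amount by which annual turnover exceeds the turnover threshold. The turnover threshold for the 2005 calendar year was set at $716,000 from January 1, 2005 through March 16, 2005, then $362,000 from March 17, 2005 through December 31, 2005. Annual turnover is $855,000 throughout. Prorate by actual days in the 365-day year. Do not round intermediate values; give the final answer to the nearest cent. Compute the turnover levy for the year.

January 1 – March 16, 2005: 75 days, exemption $716,000 → ($855,000 − $716,000) × 1.95% × 75/365 = $556.9521
March 17 – December 31, 2005: 290 days, exemption $362,000 → ($855,000 − $362,000) × 1.95% × 290/365 = $7,638.1233
Total = $8,195.0753

$8,195.08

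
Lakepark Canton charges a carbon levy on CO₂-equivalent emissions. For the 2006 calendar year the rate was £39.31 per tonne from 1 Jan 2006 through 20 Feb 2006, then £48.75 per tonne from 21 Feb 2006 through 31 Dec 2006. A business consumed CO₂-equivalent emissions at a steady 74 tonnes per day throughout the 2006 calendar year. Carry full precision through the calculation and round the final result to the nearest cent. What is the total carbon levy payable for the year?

1 Jan – 20 Feb 2006: 51 days × 74 tonnes/day = 3,774 tonnes at £39.31/tonne → £148,355.94
21 Feb – 31 Dec 2006: 314 days × 74 tonnes/day = 23,236 tonnes at £48.75/tonne → £1,132,755.00

£1,281,110.94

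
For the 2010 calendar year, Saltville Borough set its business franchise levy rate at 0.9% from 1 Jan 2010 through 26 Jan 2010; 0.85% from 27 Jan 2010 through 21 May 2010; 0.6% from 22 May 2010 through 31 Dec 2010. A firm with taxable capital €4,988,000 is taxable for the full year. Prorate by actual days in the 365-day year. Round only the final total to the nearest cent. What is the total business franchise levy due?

€34,922.83

1 Jan – 26 Jan 2010: 26 days at 0.9% → €4,988,000 × 0.9% × 26/365 = €3,197.7863
27 Jan – 21 May 2010: 115 days at 0.85% → €4,988,000 × 0.85% × 115/365 = €13,358.2740
22 May – 31 Dec 2010: 224 days at 0.6% → €4,988,000 × 0.6% × 224/365 = €18,366.7726
Total = €34,922.8329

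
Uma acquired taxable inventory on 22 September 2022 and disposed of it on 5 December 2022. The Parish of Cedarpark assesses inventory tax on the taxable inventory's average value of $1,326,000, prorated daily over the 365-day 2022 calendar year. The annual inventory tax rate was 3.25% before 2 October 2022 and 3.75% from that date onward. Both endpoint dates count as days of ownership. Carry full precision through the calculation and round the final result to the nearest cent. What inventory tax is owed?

22 September – 1 October 2022: 10 days at 3.25% → $1,326,000 × 3.25% × 10/365 = $1,180.6849
2 October – 5 December 2022: 65 days at 3.75% → $1,326,000 × 3.75% × 65/365 = $8,855.1370
Total = $10,035.8219

$10,035.82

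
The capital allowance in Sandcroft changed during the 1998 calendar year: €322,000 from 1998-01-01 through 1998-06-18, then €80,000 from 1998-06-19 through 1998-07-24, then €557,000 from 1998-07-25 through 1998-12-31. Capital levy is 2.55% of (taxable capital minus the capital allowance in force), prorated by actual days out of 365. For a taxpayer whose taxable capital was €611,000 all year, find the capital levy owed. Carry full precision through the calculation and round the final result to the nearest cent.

€5,351.30

1998-01-01 to 1998-06-18: 169 days, exemption €322,000 → (€611,000 − €322,000) × 2.55% × 169/365 = €3,412.1795
1998-06-19 to 1998-07-24: 36 days, exemption €80,000 → (€611,000 − €80,000) × 2.55% × 36/365 = €1,335.5014
1998-07-25 to 1998-12-31: 160 days, exemption €557,000 → (€611,000 − €557,000) × 2.55% × 160/365 = €603.6164
Total = €5,351.2973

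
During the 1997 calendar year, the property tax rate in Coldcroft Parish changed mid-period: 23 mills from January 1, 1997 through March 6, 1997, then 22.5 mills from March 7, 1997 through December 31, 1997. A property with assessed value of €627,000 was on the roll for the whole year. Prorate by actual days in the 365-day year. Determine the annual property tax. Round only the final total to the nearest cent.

€14,163.33

January 1 – March 6, 1997: 65 days at 23 mills → €627,000 × 2.3% × 65/365 = €2,568.1233
March 7 – December 31, 1997: 300 days at 22.5 mills → €627,000 × 2.25% × 300/365 = €11,595.2055
Total = €14,163.3288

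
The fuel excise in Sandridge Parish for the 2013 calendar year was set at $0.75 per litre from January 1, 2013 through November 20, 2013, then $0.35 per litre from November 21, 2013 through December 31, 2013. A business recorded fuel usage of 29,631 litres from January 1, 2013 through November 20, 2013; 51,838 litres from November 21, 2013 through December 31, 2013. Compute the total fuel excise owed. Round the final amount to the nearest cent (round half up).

January 1 – November 20, 2013: 29,631 litres at $0.75/litre → $22,223.25
November 21 – December 31, 2013: 51,838 litres at $0.35/litre → $18,143.30

$40,366.55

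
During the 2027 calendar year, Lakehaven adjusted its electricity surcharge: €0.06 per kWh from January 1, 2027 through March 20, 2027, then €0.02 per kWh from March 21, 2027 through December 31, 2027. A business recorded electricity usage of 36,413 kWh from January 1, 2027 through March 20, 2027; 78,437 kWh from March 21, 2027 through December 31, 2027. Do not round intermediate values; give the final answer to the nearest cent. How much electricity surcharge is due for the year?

January 1 – March 20, 2027: 36,413 kWh at €0.06/kWh → €2184.78
March 21 – December 31, 2027: 78,437 kWh at €0.02/kWh → €1568.74

€3753.52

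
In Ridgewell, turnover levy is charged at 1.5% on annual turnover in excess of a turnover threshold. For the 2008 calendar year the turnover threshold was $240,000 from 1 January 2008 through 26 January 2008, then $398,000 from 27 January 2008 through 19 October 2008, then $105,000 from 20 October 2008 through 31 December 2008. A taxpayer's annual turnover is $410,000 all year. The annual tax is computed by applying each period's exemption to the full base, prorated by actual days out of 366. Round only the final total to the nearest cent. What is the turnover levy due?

$1,224.96

1 January – 26 January 2008: 26 days, exemption $240,000 → ($410,000 − $240,000) × 1.5% × 26/366 = $181.1475
27 January – 19 October 2008: 267 days, exemption $398,000 → ($410,000 − $398,000) × 1.5% × 267/366 = $131.3115
20 October – 31 December 2008: 73 days, exemption $105,000 → ($410,000 − $105,000) × 1.5% × 73/366 = $912.5000
Total = $1,224.9590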